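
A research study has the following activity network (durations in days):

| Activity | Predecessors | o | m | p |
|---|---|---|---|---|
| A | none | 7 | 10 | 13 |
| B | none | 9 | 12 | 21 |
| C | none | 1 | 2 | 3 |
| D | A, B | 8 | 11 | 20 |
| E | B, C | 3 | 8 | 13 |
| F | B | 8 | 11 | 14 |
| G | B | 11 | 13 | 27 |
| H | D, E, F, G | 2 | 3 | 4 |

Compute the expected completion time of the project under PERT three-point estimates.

31 days

te_A = (7 + 4·10 + 13)/6 = 60/6 = 10
te_B = (9 + 4·12 + 21)/6 = 78/6 = 13
te_C = (1 + 4·2 + 3)/6 = 12/6 = 2
te_D = (8 + 4·11 + 20)/6 = 72/6 = 12
te_E = (3 + 4·8 + 13)/6 = 48/6 = 8
te_F = (8 + 4·11 + 14)/6 = 66/6 = 11
te_G = (11 + 4·13 + 27)/6 = 90/6 = 15
te_H = (2 + 4·3 + 4)/6 = 18/6 = 3

Forward pass:
ES_A = 0; EF_A = 10
ES_B = 0; EF_B = 13
ES_C = 0; EF_C = 2
ES_D = max(EF_A=10, EF_B=13) = 13; EF_D = 13+12 = 25
ES_E = max(EF_B=13, EF_C=2) = 13; EF_E = 13+8 = 21
ES_F = 13; EF_F = 13+11 = 24
ES_G = 13; EF_G = 13+15 = 28
ES_H = max(EF_D=25, EF_E=21, EF_F=24, EF_G=28) = 28; EF_H = 28+3 = 31
Expected project duration μ = 31 days. Critical path: B → G → H.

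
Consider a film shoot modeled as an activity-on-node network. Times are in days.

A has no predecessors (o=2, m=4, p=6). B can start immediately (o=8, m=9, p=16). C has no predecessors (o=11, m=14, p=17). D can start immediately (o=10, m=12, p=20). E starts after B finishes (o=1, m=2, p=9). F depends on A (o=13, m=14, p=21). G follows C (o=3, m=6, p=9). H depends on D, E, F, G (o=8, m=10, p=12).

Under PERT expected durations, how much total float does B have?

7 days

te_A = (2 + 4·4 + 6)/6 = 24/6 = 4
te_B = (8 + 4·9 + 16)/6 = 60/6 = 10
te_C = (11 + 4·14 + 17)/6 = 84/6 = 14
te_D = (10 + 4·12 + 20)/6 = 78/6 = 13
te_E = (1 + 4·2 + 9)/6 = 18/6 = 3
te_F = (13 + 4·14 + 21)/6 = 90/6 = 15
te_G = (3 + 4·6 + 9)/6 = 36/6 = 6
te_H = (8 + 4·10 + 12)/6 = 60/6 = 10

Forward pass:
ES_A = 0; EF_A = 4
ES_B = 0; EF_B = 10
ES_C = 0; EF_C = 14
ES_D = 0; EF_D = 13
ES_E = 10; EF_E = 10+3 = 13
ES_F = 4; EF_F = 4+15 = 19
ES_G = 14; EF_G = 14+6 = 20
ES_H = max(EF_D=13, EF_E=13, EF_F=19, EF_G=20) = 20; EF_H = 20+10 = 30
Expected project duration μ = 30 days. Critical path: C → G → H.

Backward pass:
LF_H = 30; LS_H = 30−10 = 20
LF_G = LS_H = 20; LS_G = 20−6 = 14
LF_F = LS_H = 20; LS_F = 20−15 = 5
LF_E = LS_H = 20; LS_E = 20−3 = 17
LF_D = LS_H = 20; LS_D = 20−13 = 7
LF_C = LS_G = 14; LS_C = 14−14 = 0
LF_B = LS_E = 17; LS_B = 17−10 = 7
LF_A = LS_F = 5; LS_A = 5−4 = 1
Slack_B = LS_B − ES_B = 7 − 0 = 7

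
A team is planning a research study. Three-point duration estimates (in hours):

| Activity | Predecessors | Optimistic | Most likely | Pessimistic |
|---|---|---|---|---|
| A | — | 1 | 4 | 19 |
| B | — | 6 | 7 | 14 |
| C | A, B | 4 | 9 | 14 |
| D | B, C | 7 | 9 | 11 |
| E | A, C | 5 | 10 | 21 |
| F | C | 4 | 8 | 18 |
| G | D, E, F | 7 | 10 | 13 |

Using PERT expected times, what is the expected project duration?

38 hours

te_A = (1 + 4·4 + 19)/6 = 36/6 = 6
te_B = (6 + 4·7 + 14)/6 = 48/6 = 8
te_C = (4 + 4·9 + 14)/6 = 54/6 = 9
te_D = (7 + 4·9 + 11)/6 = 54/6 = 9
te_E = (5 + 4·10 + 21)/6 = 66/6 = 11
te_F = (4 + 4·8 + 18)/6 = 54/6 = 9
te_G = (7 + 4·10 + 13)/6 = 60/6 = 10

Forward pass:
ES_A = 0; EF_A = 6
ES_B = 0; EF_B = 8
ES_C = max(EF_A=6, EF_B=8) = 8; EF_C = 8+9 = 17
ES_D = max(EF_B=8, EF_C=17) = 17; EF_D = 17+9 = 26
ES_E = max(EF_A=6, EF_C=17) = 17; EF_E = 17+11 = 28
ES_F = 17; EF_F = 17+9 = 26
ES_G = max(EF_D=26, EF_E=28, EF_F=26) = 28; EF_G = 28+10 = 38
Expected project duration μ = 38 hours. Critical path: B → C → E → G.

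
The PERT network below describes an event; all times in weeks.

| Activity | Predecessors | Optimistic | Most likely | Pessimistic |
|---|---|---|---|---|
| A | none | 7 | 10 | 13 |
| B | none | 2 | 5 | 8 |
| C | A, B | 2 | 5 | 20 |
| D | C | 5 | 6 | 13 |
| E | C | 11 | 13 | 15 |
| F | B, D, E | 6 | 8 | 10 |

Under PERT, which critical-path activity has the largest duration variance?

C

te_A = (7 + 4·10 + 13)/6 = 60/6 = 10; σ²_A = ((13−7)/6)² = 1.000
te_B = (2 + 4·5 + 8)/6 = 30/6 = 5; σ²_B = ((8−2)/6)² = 1.000
te_C = (2 + 4·5 + 20)/6 = 42/6 = 7; σ²_C = ((20−2)/6)² = 9.000
te_D = (5 + 4·6 + 13)/6 = 42/6 = 7; σ²_D = ((13−5)/6)² = 1.778
te_E = (11 + 4·13 + 15)/6 = 78/6 = 13; σ²_E = ((15−11)/6)² = 0.444
te_F = (6 + 4·8 + 10)/6 = 48/6 = 8; σ²_F = ((10−6)/6)² = 0.444

Forward pass:
ES_A = 0; EF_A = 10
ES_B = 0; EF_B = 5
ES_C = max(EF_A=10, EF_B=5) = 10; EF_C = 10+7 = 17
ES_D = 17; EF_D = 17+7 = 24
ES_E = 17; EF_E = 17+13 = 30
ES_F = max(EF_B=5, EF_D=24, EF_E=30) = 30; EF_F = 30+8 = 38
Expected project duration μ = 38 weeks. Critical path: A → C → E → F.

Variances on critical path: σ²_A=1.000, σ²_C=9.000, σ²_E=0.444, σ²_F=0.444.
Largest is σ²_C = 9.000.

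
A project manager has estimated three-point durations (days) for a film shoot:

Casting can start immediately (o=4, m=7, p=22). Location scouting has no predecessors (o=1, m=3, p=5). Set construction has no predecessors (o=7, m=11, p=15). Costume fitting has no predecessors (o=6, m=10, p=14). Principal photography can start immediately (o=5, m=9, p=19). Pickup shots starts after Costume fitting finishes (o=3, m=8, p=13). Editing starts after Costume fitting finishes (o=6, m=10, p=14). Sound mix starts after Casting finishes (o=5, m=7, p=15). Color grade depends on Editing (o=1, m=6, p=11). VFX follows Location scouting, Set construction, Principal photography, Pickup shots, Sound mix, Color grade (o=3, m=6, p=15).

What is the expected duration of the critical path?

33 days

te_Casting = (4 + 4·7 + 22)/6 = 54/6 = 9
te_Location scouting = (1 + 4·3 + 5)/6 = 18/6 = 3
te_Set construction = (7 + 4·11 + 15)/6 = 66/6 = 11
te_Costume fitting = (6 + 4·10 + 14)/6 = 60/6 = 10
te_Principal photography = (5 + 4·9 + 19)/6 = 60/6 = 10
te_Pickup shots = (3 + 4·8 + 13)/6 = 48/6 = 8
te_Editing = (6 + 4·10 + 14)/6 = 60/6 = 10
te_Sound mix = (5 + 4·7 + 15)/6 = 48/6 = 8
te_Color grade = (1 + 4·6 + 11)/6 = 36/6 = 6
te_VFX = (3 + 4·6 + 15)/6 = 42/6 = 7

Forward pass:
ES_Casting = 0; EF_Casting = 9
ES_Location scouting = 0; EF_Location scouting = 3
ES_Set construction = 0; EF_Set construction = 11
ES_Costume fitting = 0; EF_Costume fitting = 10
ES_Principal photography = 0; EF_Principal photography = 10
ES_Pickup shots = 10; EF_Pickup shots = 10+8 = 18
ES_Editing = 10; EF_Editing = 10+10 = 20
ES_Sound mix = 9; EF_Sound mix = 9+8 = 17
ES_Color grade = 20; EF_Color grade = 20+6 = 26
ES_VFX = max(EF_Location scouting=3, EF_Set construction=11, EF_Principal photography=10, EF_Pickup shots=18, EF_Sound mix=17, EF_Color grade=26) = 26; EF_VFX = 26+7 = 33
Expected project duration μ = 33 days. Critical path: Costume fitting → Editing → Color grade → VFX.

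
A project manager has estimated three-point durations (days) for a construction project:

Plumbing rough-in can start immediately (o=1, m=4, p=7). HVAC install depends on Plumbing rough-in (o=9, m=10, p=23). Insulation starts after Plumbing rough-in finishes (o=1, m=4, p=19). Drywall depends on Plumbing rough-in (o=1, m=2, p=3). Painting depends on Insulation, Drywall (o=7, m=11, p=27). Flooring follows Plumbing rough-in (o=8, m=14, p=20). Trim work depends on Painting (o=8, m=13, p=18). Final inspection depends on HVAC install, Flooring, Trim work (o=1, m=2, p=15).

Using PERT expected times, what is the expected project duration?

te_Plumbing rough-in = (1 + 4·4 + 7)/6 = 24/6 = 4
te_HVAC install = (9 + 4·10 + 23)/6 = 72/6 = 12
te_Insulation = (1 + 4·4 + 19)/6 = 36/6 = 6
te_Drywall = (1 + 4·2 + 3)/6 = 12/6 = 2
te_Painting = (7 + 4·11 + 27)/6 = 78/6 = 13
te_Flooring = (8 + 4·14 + 20)/6 = 84/6 = 14
te_Trim work = (8 + 4·13 + 18)/6 = 78/6 = 13
te_Final inspection = (1 + 4·2 + 15)/6 = 24/6 = 4

Forward pass:
ES_Plumbing rough-in = 0; EF_Plumbing rough-in = 4
ES_HVAC install = 4; EF_HVAC install = 4+12 = 16
ES_Insulation = 4; EF_Insulation = 4+6 = 10
ES_Drywall = 4; EF_Drywall = 4+2 = 6
ES_Painting = max(EF_Insulation=10, EF_Drywall=6) = 10; EF_Painting = 10+13 = 23
ES_Flooring = 4; EF_Flooring = 4+14 = 18
ES_Trim work = 23; EF_Trim work = 23+13 = 36
ES_Final inspection = max(EF_HVAC install=16, EF_Flooring=18, EF_Trim work=36) = 36; EF_Final inspection = 36+4 = 40
Expected project duration μ = 40 days. Critical path: Plumbing rough-in → Insulation → Painting → Trim work → Final inspection.

40 days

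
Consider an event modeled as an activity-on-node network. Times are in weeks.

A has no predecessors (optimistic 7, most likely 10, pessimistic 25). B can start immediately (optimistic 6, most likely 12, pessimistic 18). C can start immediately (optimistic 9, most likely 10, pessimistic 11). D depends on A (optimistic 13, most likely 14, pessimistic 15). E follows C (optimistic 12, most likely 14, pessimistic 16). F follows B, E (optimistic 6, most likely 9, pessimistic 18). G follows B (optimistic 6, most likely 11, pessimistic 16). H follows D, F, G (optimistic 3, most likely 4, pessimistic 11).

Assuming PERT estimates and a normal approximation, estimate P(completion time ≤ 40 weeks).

te_A = (7 + 4·10 + 25)/6 = 72/6 = 12; σ²_A = ((25−7)/6)² = 9.000
te_B = (6 + 4·12 + 18)/6 = 72/6 = 12; σ²_B = ((18−6)/6)² = 4.000
te_C = (9 + 4·10 + 11)/6 = 60/6 = 10; σ²_C = ((11−9)/6)² = 0.111
te_D = (13 + 4·14 + 15)/6 = 84/6 = 14; σ²_D = ((15−13)/6)² = 0.111
te_E = (12 + 4·14 + 16)/6 = 84/6 = 14; σ²_E = ((16−12)/6)² = 0.444
te_F = (6 + 4·9 + 18)/6 = 60/6 = 10; σ²_F = ((18−6)/6)² = 4.000
te_G = (6 + 4·11 + 16)/6 = 66/6 = 11; σ²_G = ((16−6)/6)² = 2.778
te_H = (3 + 4·4 + 11)/6 = 30/6 = 5; σ²_H = ((11−3)/6)² = 1.778

Forward pass:
ES_A = 0; EF_A = 12
ES_B = 0; EF_B = 12
ES_C = 0; EF_C = 10
ES_D = 12; EF_D = 12+14 = 26
ES_E = 10; EF_E = 10+14 = 24
ES_F = max(EF_B=12, EF_E=24) = 24; EF_F = 24+10 = 34
ES_G = 12; EF_G = 12+11 = 23
ES_H = max(EF_D=26, EF_F=34, EF_G=23) = 34; EF_H = 34+5 = 39
Expected project duration μ = 39 weeks. Critical path: C → E → F → H.

Variance along critical path = 0.111 + 0.444 + 4.000 + 1.778 = 6.333; σ = √6.333 = 2.517 weeks.
Z = (40 − 39) / 2.517 = 0.397
P(T ≤ 40) = Φ(0.397) ≈ 0.654

0.654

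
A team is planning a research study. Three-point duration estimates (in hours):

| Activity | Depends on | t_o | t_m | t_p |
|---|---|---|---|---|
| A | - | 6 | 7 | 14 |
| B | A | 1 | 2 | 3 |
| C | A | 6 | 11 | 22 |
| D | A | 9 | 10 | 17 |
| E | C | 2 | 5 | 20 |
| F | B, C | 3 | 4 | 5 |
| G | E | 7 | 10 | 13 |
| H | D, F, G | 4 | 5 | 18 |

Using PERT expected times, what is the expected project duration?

44 hours

te_A = (6 + 4·7 + 14)/6 = 48/6 = 8
te_B = (1 + 4·2 + 3)/6 = 12/6 = 2
te_C = (6 + 4·11 + 22)/6 = 72/6 = 12
te_D = (9 + 4·10 + 17)/6 = 66/6 = 11
te_E = (2 + 4·5 + 20)/6 = 42/6 = 7
te_F = (3 + 4·4 + 5)/6 = 24/6 = 4
te_G = (7 + 4·10 + 13)/6 = 60/6 = 10
te_H = (4 + 4·5 + 18)/6 = 42/6 = 7

Forward pass:
ES_A = 0; EF_A = 8
ES_B = 8; EF_B = 8+2 = 10
ES_C = 8; EF_C = 8+12 = 20
ES_D = 8; EF_D = 8+11 = 19
ES_E = 20; EF_E = 20+7 = 27
ES_F = max(EF_B=10, EF_C=20) = 20; EF_F = 20+4 = 24
ES_G = 27; EF_G = 27+10 = 37
ES_H = max(EF_D=19, EF_F=24, EF_G=37) = 37; EF_H = 37+7 = 44
Expected project duration μ = 44 hours. Critical path: A → C → E → G → H.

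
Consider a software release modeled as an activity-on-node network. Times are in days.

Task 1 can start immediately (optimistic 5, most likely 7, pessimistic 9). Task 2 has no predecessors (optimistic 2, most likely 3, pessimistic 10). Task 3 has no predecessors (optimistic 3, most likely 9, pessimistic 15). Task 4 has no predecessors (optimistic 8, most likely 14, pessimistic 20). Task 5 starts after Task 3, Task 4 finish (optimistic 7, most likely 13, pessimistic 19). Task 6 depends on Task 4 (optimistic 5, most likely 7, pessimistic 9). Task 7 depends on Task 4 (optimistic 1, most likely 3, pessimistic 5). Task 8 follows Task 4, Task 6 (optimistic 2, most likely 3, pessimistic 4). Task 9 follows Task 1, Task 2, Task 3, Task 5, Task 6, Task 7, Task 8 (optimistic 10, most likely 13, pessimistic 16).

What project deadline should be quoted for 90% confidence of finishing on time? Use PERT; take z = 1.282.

43.8 days

te_Task 1 = (5 + 4·7 + 9)/6 = 42/6 = 7; σ²_Task 1 = ((9−5)/6)² = 0.444
te_Task 2 = (2 + 4·3 + 10)/6 = 24/6 = 4; σ²_Task 2 = ((10−2)/6)² = 1.778
te_Task 3 = (3 + 4·9 + 15)/6 = 54/6 = 9; σ²_Task 3 = ((15−3)/6)² = 4.000
te_Task 4 = (8 + 4·14 + 20)/6 = 84/6 = 14; σ²_Task 4 = ((20−8)/6)² = 4.000
te_Task 5 = (7 + 4·13 + 19)/6 = 78/6 = 13; σ²_Task 5 = ((19−7)/6)² = 4.000
te_Task 6 = (5 + 4·7 + 9)/6 = 42/6 = 7; σ²_Task 6 = ((9−5)/6)² = 0.444
te_Task 7 = (1 + 4·3 + 5)/6 = 18/6 = 3; σ²_Task 7 = ((5−1)/6)² = 0.444
te_Task 8 = (2 + 4·3 + 4)/6 = 18/6 = 3; σ²_Task 8 = ((4−2)/6)² = 0.111
te_Task 9 = (10 + 4·13 + 16)/6 = 78/6 = 13; σ²_Task 9 = ((16−10)/6)² = 1.000

Forward pass:
ES_Task 1 = 0; EF_Task 1 = 7
ES_Task 2 = 0; EF_Task 2 = 4
ES_Task 3 = 0; EF_Task 3 = 9
ES_Task 4 = 0; EF_Task 4 = 14
ES_Task 5 = max(EF_Task 3=9, EF_Task 4=14) = 14; EF_Task 5 = 14+13 = 27
ES_Task 6 = 14; EF_Task 6 = 14+7 = 21
ES_Task 7 = 14; EF_Task 7 = 14+3 = 17
ES_Task 8 = max(EF_Task 4=14, EF_Task 6=21) = 21; EF_Task 8 = 21+3 = 24
ES_Task 9 = max(EF_Task 1=7, EF_Task 2=4, EF_Task 3=9, EF_Task 5=27, EF_Task 6=21, EF_Task 7=17, EF_Task 8=24) = 27; EF_Task 9 = 27+13 = 40
Expected project duration μ = 40 days. Critical path: Task 4 → Task 5 → Task 9.

Variance along critical path = 4.000 + 4.000 + 1.000 = 9.000; σ = 3.000 days.
D = μ + z·σ = 40 + 1.282·3.000 = 43.8 days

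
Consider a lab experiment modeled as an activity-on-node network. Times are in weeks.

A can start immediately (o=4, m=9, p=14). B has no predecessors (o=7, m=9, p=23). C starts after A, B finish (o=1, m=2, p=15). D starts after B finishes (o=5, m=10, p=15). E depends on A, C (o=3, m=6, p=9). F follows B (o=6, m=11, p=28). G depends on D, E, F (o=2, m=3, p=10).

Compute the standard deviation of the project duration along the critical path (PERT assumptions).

4.73 weeks

te_A = (4 + 4·9 + 14)/6 = 54/6 = 9; σ²_A = ((14−4)/6)² = 2.778
te_B = (7 + 4·9 + 23)/6 = 66/6 = 11; σ²_B = ((23−7)/6)² = 7.111
te_C = (1 + 4·2 + 15)/6 = 24/6 = 4; σ²_C = ((15−1)/6)² = 5.444
te_D = (5 + 4·10 + 15)/6 = 60/6 = 10; σ²_D = ((15−5)/6)² = 2.778
te_E = (3 + 4·6 + 9)/6 = 36/6 = 6; σ²_E = ((9−3)/6)² = 1.000
te_F = (6 + 4·11 + 28)/6 = 78/6 = 13; σ²_F = ((28−6)/6)² = 13.444
te_G = (2 + 4·3 + 10)/6 = 24/6 = 4; σ²_G = ((10−2)/6)² = 1.778

Forward pass:
ES_A = 0; EF_A = 9
ES_B = 0; EF_B = 11
ES_C = max(EF_A=9, EF_B=11) = 11; EF_C = 11+4 = 15
ES_D = 11; EF_D = 11+10 = 21
ES_E = max(EF_A=9, EF_C=15) = 15; EF_E = 15+6 = 21
ES_F = 11; EF_F = 11+13 = 24
ES_G = max(EF_D=21, EF_E=21, EF_F=24) = 24; EF_G = 24+4 = 28
Expected project duration μ = 28 weeks. Critical path: B → F → G.

Variance along critical path = 7.111 + 13.444 + 1.778 = 22.333
σ = √22.333 = 4.726 weeks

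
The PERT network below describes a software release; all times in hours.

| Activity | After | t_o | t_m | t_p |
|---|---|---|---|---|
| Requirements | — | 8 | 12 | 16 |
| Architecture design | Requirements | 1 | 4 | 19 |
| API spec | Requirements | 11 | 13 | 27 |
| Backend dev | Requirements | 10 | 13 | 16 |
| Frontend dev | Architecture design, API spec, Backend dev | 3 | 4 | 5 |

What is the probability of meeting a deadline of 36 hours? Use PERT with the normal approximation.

0.952

te_Requirements = (8 + 4·12 + 16)/6 = 72/6 = 12; σ²_Requirements = ((16−8)/6)² = 1.778
te_Architecture design = (1 + 4·4 + 19)/6 = 36/6 = 6; σ²_Architecture design = ((19−1)/6)² = 9.000
te_API spec = (11 + 4·13 + 27)/6 = 90/6 = 15; σ²_API spec = ((27−11)/6)² = 7.111
te_Backend dev = (10 + 4·13 + 16)/6 = 78/6 = 13; σ²_Backend dev = ((16−10)/6)² = 1.000
te_Frontend dev = (3 + 4·4 + 5)/6 = 24/6 = 4; σ²_Frontend dev = ((5−3)/6)² = 0.111

Forward pass:
ES_Requirements = 0; EF_Requirements = 12
ES_Architecture design = 12; EF_Architecture design = 12+6 = 18
ES_API spec = 12; EF_API spec = 12+15 = 27
ES_Backend dev = 12; EF_Backend dev = 12+13 = 25
ES_Frontend dev = max(EF_Architecture design=18, EF_API spec=27, EF_Backend dev=25) = 27; EF_Frontend dev = 27+4 = 31
Expected project duration μ = 31 hours. Critical path: Requirements → API spec → Frontend dev.

Variance along critical path = 1.778 + 7.111 + 0.111 = 9.000; σ = √9.000 = 3.000 hours.
Z = (36 − 31) / 3.000 = 1.667
P(T ≤ 36) = Φ(1.667) ≈ 0.952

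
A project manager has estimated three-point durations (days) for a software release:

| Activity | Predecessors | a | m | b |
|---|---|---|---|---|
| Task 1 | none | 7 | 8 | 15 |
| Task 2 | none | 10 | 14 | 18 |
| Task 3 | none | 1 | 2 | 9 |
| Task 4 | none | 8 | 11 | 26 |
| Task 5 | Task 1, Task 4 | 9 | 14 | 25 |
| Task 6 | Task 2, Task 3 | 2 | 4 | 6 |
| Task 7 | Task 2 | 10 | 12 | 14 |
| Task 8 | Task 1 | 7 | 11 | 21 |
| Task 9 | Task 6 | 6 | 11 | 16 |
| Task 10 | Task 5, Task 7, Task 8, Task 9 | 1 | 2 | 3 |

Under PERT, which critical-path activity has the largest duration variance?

te_Task 1 = (7 + 4·8 + 15)/6 = 54/6 = 9; σ²_Task 1 = ((15−7)/6)² = 1.778
te_Task 2 = (10 + 4·14 + 18)/6 = 84/6 = 14; σ²_Task 2 = ((18−10)/6)² = 1.778
te_Task 3 = (1 + 4·2 + 9)/6 = 18/6 = 3; σ²_Task 3 = ((9−1)/6)² = 1.778
te_Task 4 = (8 + 4·11 + 26)/6 = 78/6 = 13; σ²_Task 4 = ((26−8)/6)² = 9.000
te_Task 5 = (9 + 4·14 + 25)/6 = 90/6 = 15; σ²_Task 5 = ((25−9)/6)² = 7.111
te_Task 6 = (2 + 4·4 + 6)/6 = 24/6 = 4; σ²_Task 6 = ((6−2)/6)² = 0.444
te_Task 7 = (10 + 4·12 + 14)/6 = 72/6 = 12; σ²_Task 7 = ((14−10)/6)² = 0.444
te_Task 8 = (7 + 4·11 + 21)/6 = 72/6 = 12; σ²_Task 8 = ((21−7)/6)² = 5.444
te_Task 9 = (6 + 4·11 + 16)/6 = 66/6 = 11; σ²_Task 9 = ((16−6)/6)² = 2.778
te_Task 10 = (1 + 4·2 + 3)/6 = 12/6 = 2; σ²_Task 10 = ((3−1)/6)² = 0.111

Forward pass:
ES_Task 1 = 0; EF_Task 1 = 9
ES_Task 2 = 0; EF_Task 2 = 14
ES_Task 3 = 0; EF_Task 3 = 3
ES_Task 4 = 0; EF_Task 4 = 13
ES_Task 5 = max(EF_Task 1=9, EF_Task 4=13) = 13; EF_Task 5 = 13+15 = 28
ES_Task 6 = max(EF_Task 2=14, EF_Task 3=3) = 14; EF_Task 6 = 14+4 = 18
ES_Task 7 = 14; EF_Task 7 = 14+12 = 26
ES_Task 8 = 9; EF_Task 8 = 9+12 = 21
ES_Task 9 = 18; EF_Task 9 = 18+11 = 29
ES_Task 10 = max(EF_Task 5=28, EF_Task 7=26, EF_Task 8=21, EF_Task 9=29) = 29; EF_Task 10 = 29+2 = 31
Expected project duration μ = 31 days. Critical path: Task 2 → Task 6 → Task 9 → Task 10.

Variances on critical path: σ²_Task 2=1.778, σ²_Task 6=0.444, σ²_Task 9=2.778, σ²_Task 10=0.111.
Largest is σ²_Task 9 = 2.778.

Task 9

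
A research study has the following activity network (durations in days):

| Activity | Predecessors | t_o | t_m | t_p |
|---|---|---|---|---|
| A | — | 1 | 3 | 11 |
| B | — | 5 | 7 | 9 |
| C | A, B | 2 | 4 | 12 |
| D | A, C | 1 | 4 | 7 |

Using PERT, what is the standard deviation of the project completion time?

te_A = (1 + 4·3 + 11)/6 = 24/6 = 4; σ²_A = ((11−1)/6)² = 2.778
te_B = (5 + 4·7 + 9)/6 = 42/6 = 7; σ²_B = ((9−5)/6)² = 0.444
te_C = (2 + 4·4 + 12)/6 = 30/6 = 5; σ²_C = ((12−2)/6)² = 2.778
te_D = (1 + 4·4 + 7)/6 = 24/6 = 4; σ²_D = ((7−1)/6)² = 1.000

Forward pass:
ES_A = 0; EF_A = 4
ES_B = 0; EF_B = 7
ES_C = max(EF_A=4, EF_B=7) = 7; EF_C = 7+5 = 12
ES_D = max(EF_A=4, EF_C=12) = 12; EF_D = 12+4 = 16
Expected project duration μ = 16 days. Critical path: B → C → D.

Variance along critical path = 0.444 + 2.778 + 1.000 = 4.222
σ = √4.222 = 2.055 days

2.05 days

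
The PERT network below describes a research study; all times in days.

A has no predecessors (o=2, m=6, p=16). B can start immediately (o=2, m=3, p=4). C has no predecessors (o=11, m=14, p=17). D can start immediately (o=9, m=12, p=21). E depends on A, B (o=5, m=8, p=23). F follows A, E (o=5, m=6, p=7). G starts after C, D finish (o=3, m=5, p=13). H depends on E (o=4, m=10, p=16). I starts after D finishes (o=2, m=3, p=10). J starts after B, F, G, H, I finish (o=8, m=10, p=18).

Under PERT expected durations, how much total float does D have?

te_A = (2 + 4·6 + 16)/6 = 42/6 = 7
te_B = (2 + 4·3 + 4)/6 = 18/6 = 3
te_C = (11 + 4·14 + 17)/6 = 84/6 = 14
te_D = (9 + 4·12 + 21)/6 = 78/6 = 13
te_E = (5 + 4·8 + 23)/6 = 60/6 = 10
te_F = (5 + 4·6 + 7)/6 = 36/6 = 6
te_G = (3 + 4·5 + 13)/6 = 36/6 = 6
te_H = (4 + 4·10 + 16)/6 = 60/6 = 10
te_I = (2 + 4·3 + 10)/6 = 24/6 = 4
te_J = (8 + 4·10 + 18)/6 = 66/6 = 11

Forward pass:
ES_A = 0; EF_A = 7
ES_B = 0; EF_B = 3
ES_C = 0; EF_C = 14
ES_D = 0; EF_D = 13
ES_E = max(EF_A=7, EF_B=3) = 7; EF_E = 7+10 = 17
ES_F = max(EF_A=7, EF_E=17) = 17; EF_F = 17+6 = 23
ES_G = max(EF_C=14, EF_D=13) = 14; EF_G = 14+6 = 20
ES_H = 17; EF_H = 17+10 = 27
ES_I = 13; EF_I = 13+4 = 17
ES_J = max(EF_B=3, EF_F=23, EF_G=20, EF_H=27, EF_I=17) = 27; EF_J = 27+11 = 38
Expected project duration μ = 38 days. Critical path: A → E → H → J.

Backward pass:
LF_J = 38; LS_J = 38−11 = 27
LF_I = LS_J = 27; LS_I = 27−4 = 23
LF_H = LS_J = 27; LS_H = 27−10 = 17
LF_G = LS_J = 27; LS_G = 27−6 = 21
LF_F = LS_J = 27; LS_F = 27−6 = 21
LF_E = min(LS_F=21, LS_H=17) = 17; LS_E = 17−10 = 7
LF_D = min(LS_G=21, LS_I=23) = 21; LS_D = 21−13 = 8
LF_C = LS_G = 21; LS_C = 21−14 = 7
LF_B = min(LS_E=7, LS_J=27) = 7; LS_B = 7−3 = 4
LF_A = min(LS_E=7, LS_F=21) = 7; LS_A = 7−7 = 0
Slack_D = LS_D − ES_D = 8 − 0 = 8

8 days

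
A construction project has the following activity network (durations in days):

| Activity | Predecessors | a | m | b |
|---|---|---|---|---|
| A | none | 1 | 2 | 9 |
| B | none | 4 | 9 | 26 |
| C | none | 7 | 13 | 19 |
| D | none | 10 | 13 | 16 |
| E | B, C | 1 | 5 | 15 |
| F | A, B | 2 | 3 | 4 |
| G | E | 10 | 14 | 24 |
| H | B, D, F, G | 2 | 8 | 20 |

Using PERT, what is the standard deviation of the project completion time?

te_A = (1 + 4·2 + 9)/6 = 18/6 = 3; σ²_A = ((9−1)/6)² = 1.778
te_B = (4 + 4·9 + 26)/6 = 66/6 = 11; σ²_B = ((26−4)/6)² = 13.444
te_C = (7 + 4·13 + 19)/6 = 78/6 = 13; σ²_C = ((19−7)/6)² = 4.000
te_D = (10 + 4·13 + 16)/6 = 78/6 = 13; σ²_D = ((16−10)/6)² = 1.000
te_E = (1 + 4·5 + 15)/6 = 36/6 = 6; σ²_E = ((15−1)/6)² = 5.444
te_F = (2 + 4·3 + 4)/6 = 18/6 = 3; σ²_F = ((4−2)/6)² = 0.111
te_G = (10 + 4·14 + 24)/6 = 90/6 = 15; σ²_G = ((24−10)/6)² = 5.444
te_H = (2 + 4·8 + 20)/6 = 54/6 = 9; σ²_H = ((20−2)/6)² = 9.000

Forward pass:
ES_A = 0; EF_A = 3
ES_B = 0; EF_B = 11
ES_C = 0; EF_C = 13
ES_D = 0; EF_D = 13
ES_E = max(EF_B=11, EF_C=13) = 13; EF_E = 13+6 = 19
ES_F = max(EF_A=3, EF_B=11) = 11; EF_F = 11+3 = 14
ES_G = 19; EF_G = 19+15 = 34
ES_H = max(EF_B=11, EF_D=13, EF_F=14, EF_G=34) = 34; EF_H = 34+9 = 43
Expected project duration μ = 43 days. Critical path: C → E → G → H.

Variance along critical path = 4.000 + 5.444 + 5.444 + 9.000 = 23.889
σ = √23.889 = 4.888 days

4.89 days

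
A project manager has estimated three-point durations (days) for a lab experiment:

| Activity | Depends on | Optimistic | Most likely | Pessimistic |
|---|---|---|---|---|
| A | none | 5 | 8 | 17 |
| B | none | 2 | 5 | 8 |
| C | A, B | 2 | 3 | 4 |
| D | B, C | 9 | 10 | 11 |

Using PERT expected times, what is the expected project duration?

22 days

te_A = (5 + 4·8 + 17)/6 = 54/6 = 9
te_B = (2 + 4·5 + 8)/6 = 30/6 = 5
te_C = (2 + 4·3 + 4)/6 = 18/6 = 3
te_D = (9 + 4·10 + 11)/6 = 60/6 = 10

Forward pass:
ES_A = 0; EF_A = 9
ES_B = 0; EF_B = 5
ES_C = max(EF_A=9, EF_B=5) = 9; EF_C = 9+3 = 12
ES_D = max(EF_B=5, EF_C=12) = 12; EF_D = 12+10 = 22
Expected project duration μ = 22 days. Critical path: A → C → D.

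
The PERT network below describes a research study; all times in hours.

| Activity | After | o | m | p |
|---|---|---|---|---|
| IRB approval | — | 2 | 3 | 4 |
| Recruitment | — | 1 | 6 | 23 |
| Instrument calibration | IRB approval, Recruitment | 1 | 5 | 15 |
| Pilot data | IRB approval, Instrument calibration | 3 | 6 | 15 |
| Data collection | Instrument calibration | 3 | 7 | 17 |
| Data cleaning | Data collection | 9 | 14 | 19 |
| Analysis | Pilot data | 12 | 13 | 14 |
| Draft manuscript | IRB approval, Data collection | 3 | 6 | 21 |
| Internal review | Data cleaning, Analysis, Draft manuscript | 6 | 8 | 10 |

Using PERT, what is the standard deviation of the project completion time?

te_IRB approval = (2 + 4·3 + 4)/6 = 18/6 = 3; σ²_IRB approval = ((4−2)/6)² = 0.111
te_Recruitment = (1 + 4·6 + 23)/6 = 48/6 = 8; σ²_Recruitment = ((23−1)/6)² = 13.444
te_Instrument calibration = (1 + 4·5 + 15)/6 = 36/6 = 6; σ²_Instrument calibration = ((15−1)/6)² = 5.444
te_Pilot data = (3 + 4·6 + 15)/6 = 42/6 = 7; σ²_Pilot data = ((15−3)/6)² = 4.000
te_Data collection = (3 + 4·7 + 17)/6 = 48/6 = 8; σ²_Data collection = ((17−3)/6)² = 5.444
te_Data cleaning = (9 + 4·14 + 19)/6 = 84/6 = 14; σ²_Data cleaning = ((19−9)/6)² = 2.778
te_Analysis = (12 + 4·13 + 14)/6 = 78/6 = 13; σ²_Analysis = ((14−12)/6)² = 0.111
te_Draft manuscript = (3 + 4·6 + 21)/6 = 48/6 = 8; σ²_Draft manuscript = ((21−3)/6)² = 9.000
te_Internal review = (6 + 4·8 + 10)/6 = 48/6 = 8; σ²_Internal review = ((10−6)/6)² = 0.444

Forward pass:
ES_IRB approval = 0; EF_IRB approval = 3
ES_Recruitment = 0; EF_Recruitment = 8
ES_Instrument calibration = max(EF_IRB approval=3, EF_Recruitment=8) = 8; EF_Instrument calibration = 8+6 = 14
ES_Pilot data = max(EF_IRB approval=3, EF_Instrument calibration=14) = 14; EF_Pilot data = 14+7 = 21
ES_Data collection = 14; EF_Data collection = 14+8 = 22
ES_Data cleaning = 22; EF_Data cleaning = 22+14 = 36
ES_Analysis = 21; EF_Analysis = 21+13 = 34
ES_Draft manuscript = max(EF_IRB approval=3, EF_Data collection=22) = 22; EF_Draft manuscript = 22+8 = 30
ES_Internal review = max(EF_Data cleaning=36, EF_Analysis=34, EF_Draft manuscript=30) = 36; EF_Internal review = 36+8 = 44
Expected project duration μ = 44 hours. Critical path: Recruitment → Instrument calibration → Data collection → Data cleaning → Internal review.

Variance along critical path = 13.444 + 5.444 + 5.444 + 2.778 + 0.444 = 27.556
σ = √27.556 = 5.249 hours

5.25 hours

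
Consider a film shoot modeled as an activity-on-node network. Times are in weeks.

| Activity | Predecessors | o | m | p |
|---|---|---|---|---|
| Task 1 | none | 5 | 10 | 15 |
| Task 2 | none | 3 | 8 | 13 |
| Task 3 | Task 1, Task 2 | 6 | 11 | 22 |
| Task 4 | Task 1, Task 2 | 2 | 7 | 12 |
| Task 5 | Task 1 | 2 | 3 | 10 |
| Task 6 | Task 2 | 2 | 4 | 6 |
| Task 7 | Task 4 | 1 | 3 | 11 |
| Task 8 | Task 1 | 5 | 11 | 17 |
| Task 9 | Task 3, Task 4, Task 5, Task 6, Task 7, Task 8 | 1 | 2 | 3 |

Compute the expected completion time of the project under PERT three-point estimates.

24 weeks

te_Task 1 = (5 + 4·10 + 15)/6 = 60/6 = 10
te_Task 2 = (3 + 4·8 + 13)/6 = 48/6 = 8
te_Task 3 = (6 + 4·11 + 22)/6 = 72/6 = 12
te_Task 4 = (2 + 4·7 + 12)/6 = 42/6 = 7
te_Task 5 = (2 + 4·3 + 10)/6 = 24/6 = 4
te_Task 6 = (2 + 4·4 + 6)/6 = 24/6 = 4
te_Task 7 = (1 + 4·3 + 11)/6 = 24/6 = 4
te_Task 8 = (5 + 4·11 + 17)/6 = 66/6 = 11
te_Task 9 = (1 + 4·2 + 3)/6 = 12/6 = 2

Forward pass:
ES_Task 1 = 0; EF_Task 1 = 10
ES_Task 2 = 0; EF_Task 2 = 8
ES_Task 3 = max(EF_Task 1=10, EF_Task 2=8) = 10; EF_Task 3 = 10+12 = 22
ES_Task 4 = max(EF_Task 1=10, EF_Task 2=8) = 10; EF_Task 4 = 10+7 = 17
ES_Task 5 = 10; EF_Task 5 = 10+4 = 14
ES_Task 6 = 8; EF_Task 6 = 8+4 = 12
ES_Task 7 = 17; EF_Task 7 = 17+4 = 21
ES_Task 8 = 10; EF_Task 8 = 10+11 = 21
ES_Task 9 = max(EF_Task 3=22, EF_Task 4=17, EF_Task 5=14, EF_Task 6=12, EF_Task 7=21, EF_Task 8=21) = 22; EF_Task 9 = 22+2 = 24
Expected project duration μ = 24 weeks. Critical path: Task 1 → Task 3 → Task 9.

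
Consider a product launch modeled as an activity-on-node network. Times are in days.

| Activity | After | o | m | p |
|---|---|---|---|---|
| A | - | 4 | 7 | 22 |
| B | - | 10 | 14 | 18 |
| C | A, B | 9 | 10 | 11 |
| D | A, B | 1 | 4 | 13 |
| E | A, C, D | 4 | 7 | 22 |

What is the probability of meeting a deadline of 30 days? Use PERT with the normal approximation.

0.182

te_A = (4 + 4·7 + 22)/6 = 54/6 = 9; σ²_A = ((22−4)/6)² = 9.000
te_B = (10 + 4·14 + 18)/6 = 84/6 = 14; σ²_B = ((18−10)/6)² = 1.778
te_C = (9 + 4·10 + 11)/6 = 60/6 = 10; σ²_C = ((11−9)/6)² = 0.111
te_D = (1 + 4·4 + 13)/6 = 30/6 = 5; σ²_D = ((13−1)/6)² = 4.000
te_E = (4 + 4·7 + 22)/6 = 54/6 = 9; σ²_E = ((22−4)/6)² = 9.000

Forward pass:
ES_A = 0; EF_A = 9
ES_B = 0; EF_B = 14
ES_C = max(EF_A=9, EF_B=14) = 14; EF_C = 14+10 = 24
ES_D = max(EF_A=9, EF_B=14) = 14; EF_D = 14+5 = 19
ES_E = max(EF_A=9, EF_C=24, EF_D=19) = 24; EF_E = 24+9 = 33
Expected project duration μ = 33 days. Critical path: B → C → E.

Variance along critical path = 1.778 + 0.111 + 9.000 = 10.889; σ = √10.889 = 3.300 days.
Z = (30 − 33) / 3.300 = -0.909
P(T ≤ 30) = Φ(-0.909) ≈ 0.182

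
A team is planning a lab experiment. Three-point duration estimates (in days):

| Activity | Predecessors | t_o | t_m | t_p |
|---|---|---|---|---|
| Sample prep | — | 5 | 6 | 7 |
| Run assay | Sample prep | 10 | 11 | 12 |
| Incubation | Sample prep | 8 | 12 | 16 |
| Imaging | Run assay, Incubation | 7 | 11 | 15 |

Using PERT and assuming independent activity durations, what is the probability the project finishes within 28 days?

te_Sample prep = (5 + 4·6 + 7)/6 = 36/6 = 6; σ²_Sample prep = ((7−5)/6)² = 0.111
te_Run assay = (10 + 4·11 + 12)/6 = 66/6 = 11; σ²_Run assay = ((12−10)/6)² = 0.111
te_Incubation = (8 + 4·12 + 16)/6 = 72/6 = 12; σ²_Incubation = ((16−8)/6)² = 1.778
te_Imaging = (7 + 4·11 + 15)/6 = 66/6 = 11; σ²_Imaging = ((15−7)/6)² = 1.778

Forward pass:
ES_Sample prep = 0; EF_Sample prep = 6
ES_Run assay = 6; EF_Run assay = 6+11 = 17
ES_Incubation = 6; EF_Incubation = 6+12 = 18
ES_Imaging = max(EF_Run assay=17, EF_Incubation=18) = 18; EF_Imaging = 18+11 = 29
Expected project duration μ = 29 days. Critical path: Sample prep → Incubation → Imaging.

Variance along critical path = 0.111 + 1.778 + 1.778 = 3.667; σ = √3.667 = 1.915 days.
Z = (28 − 29) / 1.915 = -0.522
P(T ≤ 28) = Φ(-0.522) ≈ 0.301

0.301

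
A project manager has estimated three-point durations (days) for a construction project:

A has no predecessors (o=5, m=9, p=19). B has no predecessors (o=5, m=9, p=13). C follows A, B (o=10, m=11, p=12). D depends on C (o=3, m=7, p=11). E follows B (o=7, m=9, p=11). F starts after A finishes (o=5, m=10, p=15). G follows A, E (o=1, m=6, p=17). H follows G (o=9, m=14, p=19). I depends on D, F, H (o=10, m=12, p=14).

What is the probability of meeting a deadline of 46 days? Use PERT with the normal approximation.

te_A = (5 + 4·9 + 19)/6 = 60/6 = 10; σ²_A = ((19−5)/6)² = 5.444
te_B = (5 + 4·9 + 13)/6 = 54/6 = 9; σ²_B = ((13−5)/6)² = 1.778
te_C = (10 + 4·11 + 12)/6 = 66/6 = 11; σ²_C = ((12−10)/6)² = 0.111
te_D = (3 + 4·7 + 11)/6 = 42/6 = 7; σ²_D = ((11−3)/6)² = 1.778
te_E = (7 + 4·9 + 11)/6 = 54/6 = 9; σ²_E = ((11−7)/6)² = 0.444
te_F = (5 + 4·10 + 15)/6 = 60/6 = 10; σ²_F = ((15−5)/6)² = 2.778
te_G = (1 + 4·6 + 17)/6 = 42/6 = 7; σ²_G = ((17−1)/6)² = 7.111
te_H = (9 + 4·14 + 19)/6 = 84/6 = 14; σ²_H = ((19−9)/6)² = 2.778
te_I = (10 + 4·12 + 14)/6 = 72/6 = 12; σ²_I = ((14−10)/6)² = 0.444

Forward pass:
ES_A = 0; EF_A = 10
ES_B = 0; EF_B = 9
ES_C = max(EF_A=10, EF_B=9) = 10; EF_C = 10+11 = 21
ES_D = 21; EF_D = 21+7 = 28
ES_E = 9; EF_E = 9+9 = 18
ES_F = 10; EF_F = 10+10 = 20
ES_G = max(EF_A=10, EF_E=18) = 18; EF_G = 18+7 = 25
ES_H = 25; EF_H = 25+14 = 39
ES_I = max(EF_D=28, EF_F=20, EF_H=39) = 39; EF_I = 39+12 = 51
Expected project duration μ = 51 days. Critical path: B → E → G → H → I.

Variance along critical path = 1.778 + 0.444 + 7.111 + 2.778 + 0.444 = 12.556; σ = √12.556 = 3.543 days.
Z = (46 − 51) / 3.543 = -1.411
P(T ≤ 46) = Φ(-1.411) ≈ 0.079

0.079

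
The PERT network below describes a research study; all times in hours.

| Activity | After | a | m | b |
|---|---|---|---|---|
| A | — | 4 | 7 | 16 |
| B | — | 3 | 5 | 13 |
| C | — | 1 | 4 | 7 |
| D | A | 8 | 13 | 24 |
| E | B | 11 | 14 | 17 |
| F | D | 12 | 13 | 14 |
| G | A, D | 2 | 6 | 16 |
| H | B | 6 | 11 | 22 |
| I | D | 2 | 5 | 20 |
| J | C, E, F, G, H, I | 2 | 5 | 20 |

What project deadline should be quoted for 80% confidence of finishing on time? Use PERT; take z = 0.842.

te_A = (4 + 4·7 + 16)/6 = 48/6 = 8; σ²_A = ((16−4)/6)² = 4.000
te_B = (3 + 4·5 + 13)/6 = 36/6 = 6; σ²_B = ((13−3)/6)² = 2.778
te_C = (1 + 4·4 + 7)/6 = 24/6 = 4; σ²_C = ((7−1)/6)² = 1.000
te_D = (8 + 4·13 + 24)/6 = 84/6 = 14; σ²_D = ((24−8)/6)² = 7.111
te_E = (11 + 4·14 + 17)/6 = 84/6 = 14; σ²_E = ((17−11)/6)² = 1.000
te_F = (12 + 4·13 + 14)/6 = 78/6 = 13; σ²_F = ((14−12)/6)² = 0.111
te_G = (2 + 4·6 + 16)/6 = 42/6 = 7; σ²_G = ((16−2)/6)² = 5.444
te_H = (6 + 4·11 + 22)/6 = 72/6 = 12; σ²_H = ((22−6)/6)² = 7.111
te_I = (2 + 4·5 + 20)/6 = 42/6 = 7; σ²_I = ((20−2)/6)² = 9.000
te_J = (2 + 4·5 + 20)/6 = 42/6 = 7; σ²_J = ((20−2)/6)² = 9.000

Forward pass:
ES_A = 0; EF_A = 8
ES_B = 0; EF_B = 6
ES_C = 0; EF_C = 4
ES_D = 8; EF_D = 8+14 = 22
ES_E = 6; EF_E = 6+14 = 20
ES_F = 22; EF_F = 22+13 = 35
ES_G = max(EF_A=8, EF_D=22) = 22; EF_G = 22+7 = 29
ES_H = 6; EF_H = 6+12 = 18
ES_I = 22; EF_I = 22+7 = 29
ES_J = max(EF_C=4, EF_E=20, EF_F=35, EF_G=29, EF_H=18, EF_I=29) = 35; EF_J = 35+7 = 42
Expected project duration μ = 42 hours. Critical path: A → D → F → J.

Variance along critical path = 4.000 + 7.111 + 0.111 + 9.000 = 20.222; σ = 4.497 hours.
D = μ + z·σ = 42 + 0.842·4.497 = 45.8 hours

45.8 hours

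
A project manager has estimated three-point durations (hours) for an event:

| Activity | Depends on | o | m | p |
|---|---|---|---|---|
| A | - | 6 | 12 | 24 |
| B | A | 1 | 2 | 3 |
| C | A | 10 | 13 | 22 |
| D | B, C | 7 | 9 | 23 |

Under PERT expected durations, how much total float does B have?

te_A = (6 + 4·12 + 24)/6 = 78/6 = 13
te_B = (1 + 4·2 + 3)/6 = 12/6 = 2
te_C = (10 + 4·13 + 22)/6 = 84/6 = 14
te_D = (7 + 4·9 + 23)/6 = 66/6 = 11

Forward pass:
ES_A = 0; EF_A = 13
ES_B = 13; EF_B = 13+2 = 15
ES_C = 13; EF_C = 13+14 = 27
ES_D = max(EF_B=15, EF_C=27) = 27; EF_D = 27+11 = 38
Expected project duration μ = 38 hours. Critical path: A → C → D.

Backward pass:
LF_D = 38; LS_D = 38−11 = 27
LF_C = LS_D = 27; LS_C = 27−14 = 13
LF_B = LS_D = 27; LS_B = 27−2 = 25
LF_A = min(LS_B=25, LS_C=13) = 13; LS_A = 13−13 = 0
Slack_B = LS_B − ES_B = 25 − 13 = 12

12 hours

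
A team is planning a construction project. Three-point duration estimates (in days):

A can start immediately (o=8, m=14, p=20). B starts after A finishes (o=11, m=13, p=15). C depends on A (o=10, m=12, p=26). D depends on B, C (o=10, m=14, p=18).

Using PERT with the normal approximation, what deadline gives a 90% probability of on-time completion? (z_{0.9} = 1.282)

46.6 days

te_A = (8 + 4·14 + 20)/6 = 84/6 = 14; σ²_A = ((20−8)/6)² = 4.000
te_B = (11 + 4·13 + 15)/6 = 78/6 = 13; σ²_B = ((15−11)/6)² = 0.444
te_C = (10 + 4·12 + 26)/6 = 84/6 = 14; σ²_C = ((26−10)/6)² = 7.111
te_D = (10 + 4·14 + 18)/6 = 84/6 = 14; σ²_D = ((18−10)/6)² = 1.778

Forward pass:
ES_A = 0; EF_A = 14
ES_B = 14; EF_B = 14+13 = 27
ES_C = 14; EF_C = 14+14 = 28
ES_D = max(EF_B=27, EF_C=28) = 28; EF_D = 28+14 = 42
Expected project duration μ = 42 days. Critical path: A → C → D.

Variance along critical path = 4.000 + 7.111 + 1.778 = 12.889; σ = 3.590 days.
D = μ + z·σ = 42 + 1.282·3.590 = 46.6 days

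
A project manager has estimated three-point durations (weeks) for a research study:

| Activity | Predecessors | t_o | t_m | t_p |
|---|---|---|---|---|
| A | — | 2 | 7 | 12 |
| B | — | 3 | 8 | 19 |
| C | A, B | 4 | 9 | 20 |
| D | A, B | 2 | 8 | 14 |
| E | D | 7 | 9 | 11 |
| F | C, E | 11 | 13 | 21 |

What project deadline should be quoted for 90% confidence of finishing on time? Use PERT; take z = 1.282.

te_A = (2 + 4·7 + 12)/6 = 42/6 = 7; σ²_A = ((12−2)/6)² = 2.778
te_B = (3 + 4·8 + 19)/6 = 54/6 = 9; σ²_B = ((19−3)/6)² = 7.111
te_C = (4 + 4·9 + 20)/6 = 60/6 = 10; σ²_C = ((20−4)/6)² = 7.111
te_D = (2 + 4·8 + 14)/6 = 48/6 = 8; σ²_D = ((14−2)/6)² = 4.000
te_E = (7 + 4·9 + 11)/6 = 54/6 = 9; σ²_E = ((11−7)/6)² = 0.444
te_F = (11 + 4·13 + 21)/6 = 84/6 = 14; σ²_F = ((21−11)/6)² = 2.778

Forward pass:
ES_A = 0; EF_A = 7
ES_B = 0; EF_B = 9
ES_C = max(EF_A=7, EF_B=9) = 9; EF_C = 9+10 = 19
ES_D = max(EF_A=7, EF_B=9) = 9; EF_D = 9+8 = 17
ES_E = 17; EF_E = 17+9 = 26
ES_F = max(EF_C=19, EF_E=26) = 26; EF_F = 26+14 = 40
Expected project duration μ = 40 weeks. Critical path: B → D → E → F.

Variance along critical path = 7.111 + 4.000 + 0.444 + 2.778 = 14.333; σ = 3.786 weeks.
D = μ + z·σ = 40 + 1.282·3.786 = 44.9 weeks

44.9 weeks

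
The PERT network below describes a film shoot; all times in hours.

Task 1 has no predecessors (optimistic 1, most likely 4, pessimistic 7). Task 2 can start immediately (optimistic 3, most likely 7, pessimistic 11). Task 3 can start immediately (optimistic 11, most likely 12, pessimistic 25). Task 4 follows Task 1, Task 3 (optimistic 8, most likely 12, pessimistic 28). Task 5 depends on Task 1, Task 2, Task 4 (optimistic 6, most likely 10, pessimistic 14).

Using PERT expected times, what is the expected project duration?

te_Task 1 = (1 + 4·4 + 7)/6 = 24/6 = 4
te_Task 2 = (3 + 4·7 + 11)/6 = 42/6 = 7
te_Task 3 = (11 + 4·12 + 25)/6 = 84/6 = 14
te_Task 4 = (8 + 4·12 + 28)/6 = 84/6 = 14
te_Task 5 = (6 + 4·10 + 14)/6 = 60/6 = 10

Forward pass:
ES_Task 1 = 0; EF_Task 1 = 4
ES_Task 2 = 0; EF_Task 2 = 7
ES_Task 3 = 0; EF_Task 3 = 14
ES_Task 4 = max(EF_Task 1=4, EF_Task 3=14) = 14; EF_Task 4 = 14+14 = 28
ES_Task 5 = max(EF_Task 1=4, EF_Task 2=7, EF_Task 4=28) = 28; EF_Task 5 = 28+10 = 38
Expected project duration μ = 38 hours. Critical path: Task 3 → Task 4 → Task 5.

38 hours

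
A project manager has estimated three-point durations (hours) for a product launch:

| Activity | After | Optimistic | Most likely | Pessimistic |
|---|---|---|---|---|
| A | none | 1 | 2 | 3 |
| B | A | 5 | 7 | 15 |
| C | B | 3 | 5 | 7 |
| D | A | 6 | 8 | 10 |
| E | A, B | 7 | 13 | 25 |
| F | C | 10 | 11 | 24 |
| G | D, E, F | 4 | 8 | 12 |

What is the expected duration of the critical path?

te_A = (1 + 4·2 + 3)/6 = 12/6 = 2
te_B = (5 + 4·7 + 15)/6 = 48/6 = 8
te_C = (3 + 4·5 + 7)/6 = 30/6 = 5
te_D = (6 + 4·8 + 10)/6 = 48/6 = 8
te_E = (7 + 4·13 + 25)/6 = 84/6 = 14
te_F = (10 + 4·11 + 24)/6 = 78/6 = 13
te_G = (4 + 4·8 + 12)/6 = 48/6 = 8

Forward pass:
ES_A = 0; EF_A = 2
ES_B = 2; EF_B = 2+8 = 10
ES_C = 10; EF_C = 10+5 = 15
ES_D = 2; EF_D = 2+8 = 10
ES_E = max(EF_A=2, EF_B=10) = 10; EF_E = 10+14 = 24
ES_F = 15; EF_F = 15+13 = 28
ES_G = max(EF_D=10, EF_E=24, EF_F=28) = 28; EF_G = 28+8 = 36
Expected project duration μ = 36 hours. Critical path: A → B → C → F → G.

36 hours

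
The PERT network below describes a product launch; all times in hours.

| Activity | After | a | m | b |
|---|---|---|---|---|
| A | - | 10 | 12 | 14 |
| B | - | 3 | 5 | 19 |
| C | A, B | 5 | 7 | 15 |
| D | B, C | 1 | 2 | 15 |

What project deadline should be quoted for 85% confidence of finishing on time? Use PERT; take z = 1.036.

27.0 hours

te_A = (10 + 4·12 + 14)/6 = 72/6 = 12; σ²_A = ((14−10)/6)² = 0.444
te_B = (3 + 4·5 + 19)/6 = 42/6 = 7; σ²_B = ((19−3)/6)² = 7.111
te_C = (5 + 4·7 + 15)/6 = 48/6 = 8; σ²_C = ((15−5)/6)² = 2.778
te_D = (1 + 4·2 + 15)/6 = 24/6 = 4; σ²_D = ((15−1)/6)² = 5.444

Forward pass:
ES_A = 0; EF_A = 12
ES_B = 0; EF_B = 7
ES_C = max(EF_A=12, EF_B=7) = 12; EF_C = 12+8 = 20
ES_D = max(EF_B=7, EF_C=20) = 20; EF_D = 20+4 = 24
Expected project duration μ = 24 hours. Critical path: A → C → D.

Variance along critical path = 0.444 + 2.778 + 5.444 = 8.667; σ = 2.944 hours.
D = μ + z·σ = 24 + 1.036·2.944 = 27.0 hours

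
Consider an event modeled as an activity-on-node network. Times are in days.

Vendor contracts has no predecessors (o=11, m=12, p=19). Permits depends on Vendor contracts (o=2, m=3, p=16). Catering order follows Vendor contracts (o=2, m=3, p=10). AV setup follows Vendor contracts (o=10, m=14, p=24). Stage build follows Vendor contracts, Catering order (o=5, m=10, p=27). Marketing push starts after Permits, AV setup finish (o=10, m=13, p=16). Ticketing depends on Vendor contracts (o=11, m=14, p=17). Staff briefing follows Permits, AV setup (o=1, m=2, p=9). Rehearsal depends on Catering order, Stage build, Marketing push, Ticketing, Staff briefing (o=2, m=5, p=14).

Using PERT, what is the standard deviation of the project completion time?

te_Vendor contracts = (11 + 4·12 + 19)/6 = 78/6 = 13; σ²_Vendor contracts = ((19−11)/6)² = 1.778
te_Permits = (2 + 4·3 + 16)/6 = 30/6 = 5; σ²_Permits = ((16−2)/6)² = 5.444
te_Catering order = (2 + 4·3 + 10)/6 = 24/6 = 4; σ²_Catering order = ((10−2)/6)² = 1.778
te_AV setup = (10 + 4·14 + 24)/6 = 90/6 = 15; σ²_AV setup = ((24−10)/6)² = 5.444
te_Stage build = (5 + 4·10 + 27)/6 = 72/6 = 12; σ²_Stage build = ((27−5)/6)² = 13.444
te_Marketing push = (10 + 4·13 + 16)/6 = 78/6 = 13; σ²_Marketing push = ((16−10)/6)² = 1.000
te_Ticketing = (11 + 4·14 + 17)/6 = 84/6 = 14; σ²_Ticketing = ((17−11)/6)² = 1.000
te_Staff briefing = (1 + 4·2 + 9)/6 = 18/6 = 3; σ²_Staff briefing = ((9−1)/6)² = 1.778
te_Rehearsal = (2 + 4·5 + 14)/6 = 36/6 = 6; σ²_Rehearsal = ((14−2)/6)² = 4.000

Forward pass:
ES_Vendor contracts = 0; EF_Vendor contracts = 13
ES_Permits = 13; EF_Permits = 13+5 = 18
ES_Catering order = 13; EF_Catering order = 13+4 = 17
ES_AV setup = 13; EF_AV setup = 13+15 = 28
ES_Stage build = max(EF_Vendor contracts=13, EF_Catering order=17) = 17; EF_Stage build = 17+12 = 29
ES_Marketing push = max(EF_Permits=18, EF_AV setup=28) = 28; EF_Marketing push = 28+13 = 41
ES_Ticketing = 13; EF_Ticketing = 13+14 = 27
ES_Staff briefing = max(EF_Permits=18, EF_AV setup=28) = 28; EF_Staff briefing = 28+3 = 31
ES_Rehearsal = max(EF_Catering order=17, EF_Stage build=29, EF_Marketing push=41, EF_Ticketing=27, EF_Staff briefing=31) = 41; EF_Rehearsal = 41+6 = 47
Expected project duration μ = 47 days. Critical path: Vendor contracts → AV setup → Marketing push → Rehearsal.

Variance along critical path = 1.778 + 5.444 + 1.000 + 4.000 = 12.222
σ = √12.222 = 3.496 days

3.50 days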